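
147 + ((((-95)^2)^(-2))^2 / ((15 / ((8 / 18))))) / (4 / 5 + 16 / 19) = 54048164199823828126 / 367674586393359375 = 147.00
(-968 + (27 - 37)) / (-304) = 489 / 152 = 3.22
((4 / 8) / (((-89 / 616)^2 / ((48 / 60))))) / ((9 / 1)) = 2.13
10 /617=0.02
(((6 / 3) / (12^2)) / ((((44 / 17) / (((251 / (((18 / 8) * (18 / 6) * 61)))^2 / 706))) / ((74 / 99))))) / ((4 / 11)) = 39627629 / 6825423364056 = 0.00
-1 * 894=-894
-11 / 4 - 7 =-39 / 4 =-9.75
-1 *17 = -17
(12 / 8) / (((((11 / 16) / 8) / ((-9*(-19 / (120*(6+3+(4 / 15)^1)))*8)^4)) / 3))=492500782656 / 4106311451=119.94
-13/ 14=-0.93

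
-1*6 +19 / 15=-71 / 15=-4.73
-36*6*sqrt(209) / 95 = -216*sqrt(209) / 95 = -32.87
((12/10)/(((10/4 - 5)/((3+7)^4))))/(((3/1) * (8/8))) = -1600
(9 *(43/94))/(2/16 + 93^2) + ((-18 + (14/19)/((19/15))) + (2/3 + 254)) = 835588799224/3521992893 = 237.25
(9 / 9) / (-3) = -1 / 3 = -0.33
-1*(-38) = 38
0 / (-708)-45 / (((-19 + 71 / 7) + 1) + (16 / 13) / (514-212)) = 618345 / 107909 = 5.73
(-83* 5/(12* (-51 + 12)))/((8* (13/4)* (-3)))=-415/36504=-0.01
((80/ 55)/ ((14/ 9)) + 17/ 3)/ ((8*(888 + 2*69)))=1525/ 1896048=0.00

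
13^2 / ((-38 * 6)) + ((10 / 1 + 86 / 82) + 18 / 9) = 115051 / 9348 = 12.31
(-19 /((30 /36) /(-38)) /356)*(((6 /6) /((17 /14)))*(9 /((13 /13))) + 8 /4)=34656 /1513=22.91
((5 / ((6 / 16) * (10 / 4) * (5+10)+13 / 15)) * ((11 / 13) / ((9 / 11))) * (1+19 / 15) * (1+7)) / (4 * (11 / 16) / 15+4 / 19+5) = 90956800 / 78112983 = 1.16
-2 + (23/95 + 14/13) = -841/1235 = -0.68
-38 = -38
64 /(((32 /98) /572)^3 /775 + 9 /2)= 34127778910825600 /2399609454667553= 14.22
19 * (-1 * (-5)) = 95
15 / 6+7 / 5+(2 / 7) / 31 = 8483 / 2170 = 3.91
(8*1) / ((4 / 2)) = 4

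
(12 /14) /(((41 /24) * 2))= 72 /287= 0.25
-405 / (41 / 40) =-395.12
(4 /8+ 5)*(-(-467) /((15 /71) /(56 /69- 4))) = -8023994 /207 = -38763.26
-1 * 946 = -946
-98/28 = -7/2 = -3.50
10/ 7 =1.43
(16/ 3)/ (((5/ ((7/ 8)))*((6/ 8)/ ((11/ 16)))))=77/ 90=0.86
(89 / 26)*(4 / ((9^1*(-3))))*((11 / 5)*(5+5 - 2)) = -15664 / 1755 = -8.93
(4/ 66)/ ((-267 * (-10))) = 1/ 44055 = 0.00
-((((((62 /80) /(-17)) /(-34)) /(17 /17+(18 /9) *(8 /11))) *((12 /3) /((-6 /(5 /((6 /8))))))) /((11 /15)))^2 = -24025 /2191925124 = -0.00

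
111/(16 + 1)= 111/17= 6.53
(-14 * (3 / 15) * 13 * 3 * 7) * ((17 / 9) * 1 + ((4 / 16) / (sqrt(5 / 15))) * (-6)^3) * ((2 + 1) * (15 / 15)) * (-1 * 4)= -840612.40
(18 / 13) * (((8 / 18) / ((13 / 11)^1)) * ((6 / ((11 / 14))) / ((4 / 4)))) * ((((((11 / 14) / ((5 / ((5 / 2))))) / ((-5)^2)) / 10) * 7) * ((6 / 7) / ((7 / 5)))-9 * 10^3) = -1058399208 / 29575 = -35786.96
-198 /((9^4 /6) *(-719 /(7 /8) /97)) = 7469 /349434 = 0.02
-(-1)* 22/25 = 22/25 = 0.88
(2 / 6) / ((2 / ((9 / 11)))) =3 / 22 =0.14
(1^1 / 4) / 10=1 / 40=0.02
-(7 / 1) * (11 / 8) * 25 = -1925 / 8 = -240.62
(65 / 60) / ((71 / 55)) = 715 / 852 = 0.84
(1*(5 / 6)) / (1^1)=5 / 6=0.83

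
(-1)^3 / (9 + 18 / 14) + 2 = 137 / 72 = 1.90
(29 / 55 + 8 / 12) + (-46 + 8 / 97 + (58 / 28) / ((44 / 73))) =-37004621 / 896280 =-41.29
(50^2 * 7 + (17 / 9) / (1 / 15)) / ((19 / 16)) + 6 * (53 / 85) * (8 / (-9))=14757.38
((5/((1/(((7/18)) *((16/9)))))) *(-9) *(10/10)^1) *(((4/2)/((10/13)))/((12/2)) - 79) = 65996/27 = 2444.30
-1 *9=-9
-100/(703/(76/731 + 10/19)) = -0.09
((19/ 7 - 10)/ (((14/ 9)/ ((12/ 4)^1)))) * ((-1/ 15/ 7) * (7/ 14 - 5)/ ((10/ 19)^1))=-78489/ 68600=-1.14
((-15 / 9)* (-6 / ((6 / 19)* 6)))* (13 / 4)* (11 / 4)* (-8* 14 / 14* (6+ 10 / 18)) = -801515 / 324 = -2473.81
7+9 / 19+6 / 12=303 / 38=7.97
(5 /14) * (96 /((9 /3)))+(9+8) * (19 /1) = 2341 /7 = 334.43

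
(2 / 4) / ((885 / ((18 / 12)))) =0.00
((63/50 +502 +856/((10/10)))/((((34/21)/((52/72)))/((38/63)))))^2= 281798702233321/2106810000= 133756.11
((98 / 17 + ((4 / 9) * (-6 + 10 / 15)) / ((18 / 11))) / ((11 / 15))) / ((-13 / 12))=-356600 / 65637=-5.43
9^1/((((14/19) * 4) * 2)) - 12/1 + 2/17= -19717/1904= -10.36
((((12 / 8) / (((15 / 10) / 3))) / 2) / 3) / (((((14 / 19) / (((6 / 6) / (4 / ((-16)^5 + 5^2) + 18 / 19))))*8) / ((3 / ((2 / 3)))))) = 486677457 / 1207925888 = 0.40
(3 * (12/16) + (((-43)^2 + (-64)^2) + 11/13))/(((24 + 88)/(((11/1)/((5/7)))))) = 3402311/4160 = 817.86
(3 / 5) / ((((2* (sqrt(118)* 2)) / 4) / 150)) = 45* sqrt(118) / 59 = 8.29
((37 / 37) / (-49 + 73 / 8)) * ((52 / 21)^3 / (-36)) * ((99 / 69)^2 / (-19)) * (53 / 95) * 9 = -163948928 / 28493529645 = -0.01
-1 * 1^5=-1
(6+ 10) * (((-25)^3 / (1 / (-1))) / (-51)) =-250000 / 51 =-4901.96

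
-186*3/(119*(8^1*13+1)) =-0.04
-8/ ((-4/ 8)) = 16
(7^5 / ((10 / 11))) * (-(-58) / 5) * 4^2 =85782928 / 25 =3431317.12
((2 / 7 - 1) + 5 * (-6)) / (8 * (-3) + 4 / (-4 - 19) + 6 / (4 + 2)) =4945 / 3731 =1.33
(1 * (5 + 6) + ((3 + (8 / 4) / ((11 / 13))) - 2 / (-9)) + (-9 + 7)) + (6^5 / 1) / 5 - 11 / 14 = 10873171 / 6930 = 1569.00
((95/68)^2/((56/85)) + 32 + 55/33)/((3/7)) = 85.47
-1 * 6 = -6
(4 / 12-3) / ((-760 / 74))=74 / 285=0.26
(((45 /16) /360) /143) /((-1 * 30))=-1 /549120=-0.00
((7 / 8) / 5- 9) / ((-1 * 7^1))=353 / 280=1.26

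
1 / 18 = 0.06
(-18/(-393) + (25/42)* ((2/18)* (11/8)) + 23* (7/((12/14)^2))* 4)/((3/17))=5904038681/1188432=4967.92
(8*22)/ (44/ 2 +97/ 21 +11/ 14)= 7392/ 1151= 6.42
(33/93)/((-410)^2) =11/5211100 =0.00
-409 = -409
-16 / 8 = -2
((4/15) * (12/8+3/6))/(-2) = -4/15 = -0.27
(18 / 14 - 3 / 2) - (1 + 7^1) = -115 / 14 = -8.21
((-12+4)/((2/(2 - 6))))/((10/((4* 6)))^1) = 192/5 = 38.40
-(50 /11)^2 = -2500 /121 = -20.66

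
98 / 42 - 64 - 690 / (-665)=-24191 / 399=-60.63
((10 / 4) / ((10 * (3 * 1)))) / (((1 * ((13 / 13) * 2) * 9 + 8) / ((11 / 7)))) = 11 / 2184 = 0.01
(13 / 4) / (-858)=-1 / 264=-0.00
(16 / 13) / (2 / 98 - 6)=-784 / 3809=-0.21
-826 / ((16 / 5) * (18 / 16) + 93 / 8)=-4720 / 87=-54.25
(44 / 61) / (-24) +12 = 4381 / 366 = 11.97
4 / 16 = 1 / 4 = 0.25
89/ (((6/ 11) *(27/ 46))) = 22517/ 81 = 277.99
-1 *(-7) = 7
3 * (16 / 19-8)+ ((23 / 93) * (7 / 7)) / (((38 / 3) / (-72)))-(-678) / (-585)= -24.04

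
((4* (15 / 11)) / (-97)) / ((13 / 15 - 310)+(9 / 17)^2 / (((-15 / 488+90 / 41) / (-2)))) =750908700 / 4131519802729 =0.00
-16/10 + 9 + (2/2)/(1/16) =117/5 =23.40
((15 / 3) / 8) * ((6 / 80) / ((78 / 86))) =43 / 832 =0.05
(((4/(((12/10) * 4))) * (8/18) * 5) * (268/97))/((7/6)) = 26800/6111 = 4.39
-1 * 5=-5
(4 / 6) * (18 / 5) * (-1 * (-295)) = 708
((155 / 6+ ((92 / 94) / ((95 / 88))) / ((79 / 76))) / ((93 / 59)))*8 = 702035572 / 5179635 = 135.54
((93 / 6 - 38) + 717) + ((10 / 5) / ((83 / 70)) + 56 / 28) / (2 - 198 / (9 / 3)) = 1844439 / 2656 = 694.44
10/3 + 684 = 2062/3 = 687.33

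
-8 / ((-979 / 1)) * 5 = 40 / 979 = 0.04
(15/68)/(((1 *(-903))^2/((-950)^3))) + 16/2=-1034753542/4620651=-223.94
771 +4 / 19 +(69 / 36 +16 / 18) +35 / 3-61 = 495683 / 684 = 724.68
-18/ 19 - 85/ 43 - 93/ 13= -107038/ 10621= -10.08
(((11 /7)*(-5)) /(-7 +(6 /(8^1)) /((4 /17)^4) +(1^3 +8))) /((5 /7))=-11264 /252611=-0.04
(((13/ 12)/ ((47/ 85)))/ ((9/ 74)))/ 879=40885/ 2230902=0.02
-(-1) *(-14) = -14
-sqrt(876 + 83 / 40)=-sqrt(351230) / 20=-29.63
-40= -40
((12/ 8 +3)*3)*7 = 189/ 2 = 94.50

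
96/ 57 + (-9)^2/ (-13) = -4.55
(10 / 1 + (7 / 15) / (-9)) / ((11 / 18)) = 2686 / 165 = 16.28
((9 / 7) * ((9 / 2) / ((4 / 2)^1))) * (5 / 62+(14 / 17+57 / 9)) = 617895 / 29512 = 20.94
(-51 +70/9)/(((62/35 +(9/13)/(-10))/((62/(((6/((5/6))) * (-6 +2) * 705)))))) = 5486845/70764516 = 0.08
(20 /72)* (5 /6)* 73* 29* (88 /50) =862.48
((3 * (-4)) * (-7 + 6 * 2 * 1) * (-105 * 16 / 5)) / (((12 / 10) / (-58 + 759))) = 11776800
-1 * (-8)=8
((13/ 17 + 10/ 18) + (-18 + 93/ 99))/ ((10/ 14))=-185437/ 8415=-22.04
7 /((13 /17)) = 9.15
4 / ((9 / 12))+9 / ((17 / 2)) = 326 / 51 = 6.39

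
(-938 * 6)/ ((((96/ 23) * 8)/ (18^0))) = -10787/ 64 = -168.55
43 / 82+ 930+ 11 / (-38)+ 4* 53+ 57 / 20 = 1145.08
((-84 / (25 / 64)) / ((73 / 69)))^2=137599451136 / 3330625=41313.40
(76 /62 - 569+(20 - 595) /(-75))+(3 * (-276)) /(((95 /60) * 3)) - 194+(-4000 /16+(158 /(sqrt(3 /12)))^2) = 174363278 /1767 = 98677.58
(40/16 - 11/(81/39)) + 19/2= 181/27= 6.70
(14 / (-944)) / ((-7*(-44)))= -1 / 20768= -0.00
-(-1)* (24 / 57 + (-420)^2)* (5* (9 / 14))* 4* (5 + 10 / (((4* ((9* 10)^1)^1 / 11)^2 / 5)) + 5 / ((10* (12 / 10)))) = 4237689365 / 342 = 12390904.58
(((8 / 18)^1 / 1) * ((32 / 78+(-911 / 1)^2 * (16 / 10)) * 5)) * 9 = 1035741728 / 39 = 26557480.21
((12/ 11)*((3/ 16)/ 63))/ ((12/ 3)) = 1/ 1232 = 0.00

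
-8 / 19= -0.42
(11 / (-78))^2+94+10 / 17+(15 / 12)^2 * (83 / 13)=104.58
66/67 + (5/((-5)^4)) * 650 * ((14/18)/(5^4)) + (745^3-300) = 779176486165319/1884375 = 413493325.99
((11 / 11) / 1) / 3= 1 / 3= 0.33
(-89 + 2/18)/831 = -800/7479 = -0.11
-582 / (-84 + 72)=97 / 2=48.50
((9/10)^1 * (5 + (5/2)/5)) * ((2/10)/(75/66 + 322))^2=11979/6317235125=0.00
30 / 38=15 / 19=0.79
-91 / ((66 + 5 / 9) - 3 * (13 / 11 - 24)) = -0.67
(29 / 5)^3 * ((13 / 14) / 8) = 317057 / 14000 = 22.65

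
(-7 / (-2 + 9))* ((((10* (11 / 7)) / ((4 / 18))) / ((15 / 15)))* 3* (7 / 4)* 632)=-234630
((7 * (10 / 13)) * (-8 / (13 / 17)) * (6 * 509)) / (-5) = 5814816 / 169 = 34407.20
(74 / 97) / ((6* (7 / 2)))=74 / 2037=0.04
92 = 92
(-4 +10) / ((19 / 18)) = 108 / 19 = 5.68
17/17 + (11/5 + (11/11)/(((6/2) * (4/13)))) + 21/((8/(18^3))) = 918797/60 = 15313.28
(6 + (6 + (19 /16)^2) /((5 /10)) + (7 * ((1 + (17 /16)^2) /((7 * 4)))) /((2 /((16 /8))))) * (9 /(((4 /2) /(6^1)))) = 576.52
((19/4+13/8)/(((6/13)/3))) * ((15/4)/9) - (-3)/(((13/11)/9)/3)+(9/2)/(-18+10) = 70921/832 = 85.24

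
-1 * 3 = -3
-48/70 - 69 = -2439/35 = -69.69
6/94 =3/47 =0.06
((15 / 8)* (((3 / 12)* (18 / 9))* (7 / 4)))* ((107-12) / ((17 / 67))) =614.27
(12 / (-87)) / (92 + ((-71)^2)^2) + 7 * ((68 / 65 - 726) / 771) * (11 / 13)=-891304606133426 / 160037882822805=-5.57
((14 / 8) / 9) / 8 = 7 / 288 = 0.02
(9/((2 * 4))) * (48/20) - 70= -673/10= -67.30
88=88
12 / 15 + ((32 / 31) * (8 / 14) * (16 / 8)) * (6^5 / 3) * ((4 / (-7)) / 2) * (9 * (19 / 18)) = -63031364 / 7595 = -8299.06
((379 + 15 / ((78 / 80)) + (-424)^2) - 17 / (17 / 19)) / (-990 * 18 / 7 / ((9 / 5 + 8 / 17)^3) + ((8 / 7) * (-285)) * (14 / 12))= -7365986881827 / 24429111785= -301.52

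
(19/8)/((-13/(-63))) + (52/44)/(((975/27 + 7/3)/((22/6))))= 209109/17992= 11.62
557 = 557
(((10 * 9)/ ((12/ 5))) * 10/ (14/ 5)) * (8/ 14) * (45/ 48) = 28125/ 392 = 71.75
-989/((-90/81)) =8901/10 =890.10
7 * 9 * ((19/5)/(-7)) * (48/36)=-45.60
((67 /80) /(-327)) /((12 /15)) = -67 /20928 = -0.00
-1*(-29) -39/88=2513/88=28.56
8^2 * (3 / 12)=16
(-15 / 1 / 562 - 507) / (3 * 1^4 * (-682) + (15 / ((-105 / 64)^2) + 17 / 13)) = 2722687695 / 10949888294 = 0.25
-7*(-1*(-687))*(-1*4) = 19236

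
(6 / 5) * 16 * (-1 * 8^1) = -768 / 5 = -153.60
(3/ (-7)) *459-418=-614.71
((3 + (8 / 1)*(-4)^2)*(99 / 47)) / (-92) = -12969 / 4324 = -3.00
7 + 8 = 15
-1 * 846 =-846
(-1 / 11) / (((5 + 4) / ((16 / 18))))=-8 / 891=-0.01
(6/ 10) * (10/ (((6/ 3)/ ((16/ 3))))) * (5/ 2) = 40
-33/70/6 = -0.08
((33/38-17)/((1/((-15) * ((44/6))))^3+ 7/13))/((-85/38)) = 3460600/258383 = 13.39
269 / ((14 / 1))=269 / 14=19.21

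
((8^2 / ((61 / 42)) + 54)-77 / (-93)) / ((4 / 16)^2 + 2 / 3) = 135.63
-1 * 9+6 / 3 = -7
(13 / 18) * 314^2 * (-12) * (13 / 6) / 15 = -16662724 / 135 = -123427.59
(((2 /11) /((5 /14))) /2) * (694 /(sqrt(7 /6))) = 1388 * sqrt(42) /55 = 163.55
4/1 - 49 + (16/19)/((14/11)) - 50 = -94.34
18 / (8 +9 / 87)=2.22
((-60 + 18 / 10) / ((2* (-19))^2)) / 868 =-291 / 6266960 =-0.00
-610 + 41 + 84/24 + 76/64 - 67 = -10101/16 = -631.31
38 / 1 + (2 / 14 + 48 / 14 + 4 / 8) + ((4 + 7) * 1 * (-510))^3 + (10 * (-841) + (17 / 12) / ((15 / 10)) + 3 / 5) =-55615924150411 / 315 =-176558489366.38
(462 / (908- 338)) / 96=77 / 9120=0.01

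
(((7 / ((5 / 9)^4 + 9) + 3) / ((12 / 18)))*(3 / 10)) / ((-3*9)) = -74983 / 1193480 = -0.06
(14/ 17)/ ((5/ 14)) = 196/ 85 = 2.31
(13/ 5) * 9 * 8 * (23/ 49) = 21528/ 245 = 87.87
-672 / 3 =-224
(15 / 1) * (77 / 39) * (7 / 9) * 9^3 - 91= 217112 / 13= 16700.92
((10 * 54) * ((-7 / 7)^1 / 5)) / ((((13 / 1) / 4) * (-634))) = 0.05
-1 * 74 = -74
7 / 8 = 0.88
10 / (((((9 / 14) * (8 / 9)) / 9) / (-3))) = -945 / 2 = -472.50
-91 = -91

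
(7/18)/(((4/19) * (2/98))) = 6517/72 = 90.51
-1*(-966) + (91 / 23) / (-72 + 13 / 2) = 2910376 / 3013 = 965.94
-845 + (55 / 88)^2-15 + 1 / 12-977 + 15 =-349733 / 192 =-1821.53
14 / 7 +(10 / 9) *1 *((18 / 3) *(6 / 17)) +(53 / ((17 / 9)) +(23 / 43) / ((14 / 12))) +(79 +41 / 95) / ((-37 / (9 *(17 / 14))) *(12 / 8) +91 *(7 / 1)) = 36923663143 / 1119036730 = 33.00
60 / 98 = 30 / 49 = 0.61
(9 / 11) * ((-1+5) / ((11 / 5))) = 180 / 121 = 1.49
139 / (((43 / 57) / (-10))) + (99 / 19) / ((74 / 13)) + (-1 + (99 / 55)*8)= -552659509 / 302290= -1828.24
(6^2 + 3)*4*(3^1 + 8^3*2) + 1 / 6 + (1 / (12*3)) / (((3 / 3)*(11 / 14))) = 15861008 / 99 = 160212.20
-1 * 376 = -376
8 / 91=0.09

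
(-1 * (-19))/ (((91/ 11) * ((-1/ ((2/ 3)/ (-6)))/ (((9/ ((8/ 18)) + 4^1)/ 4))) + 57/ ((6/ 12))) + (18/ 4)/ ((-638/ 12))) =30943/ 205521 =0.15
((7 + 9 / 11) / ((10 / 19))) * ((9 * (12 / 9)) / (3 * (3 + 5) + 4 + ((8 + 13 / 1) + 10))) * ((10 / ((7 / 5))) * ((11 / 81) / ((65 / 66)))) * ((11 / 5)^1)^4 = 2105258672 / 30200625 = 69.71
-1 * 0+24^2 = 576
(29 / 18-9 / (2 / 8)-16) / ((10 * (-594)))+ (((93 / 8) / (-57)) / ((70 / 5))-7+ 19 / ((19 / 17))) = 284234147 / 28440720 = 9.99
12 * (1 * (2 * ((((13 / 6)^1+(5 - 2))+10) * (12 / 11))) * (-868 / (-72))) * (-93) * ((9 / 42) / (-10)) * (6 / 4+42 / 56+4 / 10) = 13904709 / 550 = 25281.29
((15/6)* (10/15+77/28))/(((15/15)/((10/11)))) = 1025/132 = 7.77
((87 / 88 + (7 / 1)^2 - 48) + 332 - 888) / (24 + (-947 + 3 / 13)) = 633789 / 1055648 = 0.60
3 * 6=18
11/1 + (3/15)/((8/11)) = 451/40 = 11.28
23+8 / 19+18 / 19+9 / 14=6653 / 266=25.01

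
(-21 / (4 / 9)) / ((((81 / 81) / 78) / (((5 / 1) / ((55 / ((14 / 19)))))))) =-51597 / 209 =-246.88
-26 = -26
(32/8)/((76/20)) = 20/19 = 1.05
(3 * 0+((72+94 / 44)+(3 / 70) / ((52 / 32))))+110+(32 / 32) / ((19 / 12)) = 35146031 / 190190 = 184.79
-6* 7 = -42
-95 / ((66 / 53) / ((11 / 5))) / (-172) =1007 / 1032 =0.98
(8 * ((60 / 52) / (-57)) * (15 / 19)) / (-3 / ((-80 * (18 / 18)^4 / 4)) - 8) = 12000 / 736801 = 0.02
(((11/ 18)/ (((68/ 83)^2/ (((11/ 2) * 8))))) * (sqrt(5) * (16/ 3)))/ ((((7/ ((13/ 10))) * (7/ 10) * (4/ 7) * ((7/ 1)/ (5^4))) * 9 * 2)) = 6772748125 * sqrt(5)/ 13764492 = 1100.25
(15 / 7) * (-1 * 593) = -8895 / 7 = -1270.71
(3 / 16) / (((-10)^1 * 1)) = -3 / 160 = -0.02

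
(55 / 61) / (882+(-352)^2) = 55 / 7611946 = 0.00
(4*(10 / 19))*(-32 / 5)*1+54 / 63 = -1678 / 133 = -12.62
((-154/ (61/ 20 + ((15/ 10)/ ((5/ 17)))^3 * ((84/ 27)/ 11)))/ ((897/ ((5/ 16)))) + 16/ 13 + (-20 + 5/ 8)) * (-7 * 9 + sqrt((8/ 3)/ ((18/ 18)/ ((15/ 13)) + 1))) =610115962323/ 533705432 - 29053141063 * sqrt(70)/ 11207814072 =1121.48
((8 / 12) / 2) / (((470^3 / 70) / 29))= 203 / 31146900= 0.00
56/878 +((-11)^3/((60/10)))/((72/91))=-53160023/189648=-280.31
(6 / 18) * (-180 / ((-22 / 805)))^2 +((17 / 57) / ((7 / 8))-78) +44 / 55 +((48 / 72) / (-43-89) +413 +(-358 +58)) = 20943572313011 / 1448370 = 14460098.12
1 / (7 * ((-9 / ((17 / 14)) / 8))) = -68 / 441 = -0.15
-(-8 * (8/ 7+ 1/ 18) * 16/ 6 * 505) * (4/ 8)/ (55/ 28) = 976064/ 297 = 3286.41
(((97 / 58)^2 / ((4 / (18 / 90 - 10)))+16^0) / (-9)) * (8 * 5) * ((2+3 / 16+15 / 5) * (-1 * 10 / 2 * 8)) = -163410815 / 30276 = -5397.37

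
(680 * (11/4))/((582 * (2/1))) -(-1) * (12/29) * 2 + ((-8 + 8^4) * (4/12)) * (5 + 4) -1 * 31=206509657/16878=12235.43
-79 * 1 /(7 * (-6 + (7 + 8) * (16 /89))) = 7031 /2058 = 3.42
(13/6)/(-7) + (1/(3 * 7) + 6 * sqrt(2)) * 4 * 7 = 43/42 + 168 * sqrt(2) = 238.61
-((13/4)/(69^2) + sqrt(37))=-sqrt(37) - 13/19044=-6.08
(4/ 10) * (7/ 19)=14/ 95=0.15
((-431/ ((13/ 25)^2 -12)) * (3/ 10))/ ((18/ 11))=592625/ 87972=6.74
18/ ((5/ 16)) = 288/ 5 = 57.60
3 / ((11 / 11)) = 3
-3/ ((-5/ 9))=27/ 5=5.40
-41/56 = -0.73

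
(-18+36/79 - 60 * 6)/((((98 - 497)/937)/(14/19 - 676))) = -119519840820/199633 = -598697.81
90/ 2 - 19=26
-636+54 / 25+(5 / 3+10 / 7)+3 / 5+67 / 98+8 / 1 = -4567739 / 7350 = -621.46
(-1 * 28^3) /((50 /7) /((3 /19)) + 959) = -460992 /21089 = -21.86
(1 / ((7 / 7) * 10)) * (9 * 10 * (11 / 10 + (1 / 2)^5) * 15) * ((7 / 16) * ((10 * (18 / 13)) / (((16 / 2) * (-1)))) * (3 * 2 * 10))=-23091075 / 3328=-6938.42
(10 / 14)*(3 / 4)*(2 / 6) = 5 / 28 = 0.18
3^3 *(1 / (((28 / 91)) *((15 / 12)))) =351 / 5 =70.20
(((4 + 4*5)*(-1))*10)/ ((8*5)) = -6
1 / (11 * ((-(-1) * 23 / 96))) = 96 / 253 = 0.38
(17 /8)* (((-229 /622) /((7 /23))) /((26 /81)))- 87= -86042643 /905632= -95.01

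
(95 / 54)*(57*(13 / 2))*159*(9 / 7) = 3730935 / 28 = 133247.68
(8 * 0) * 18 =0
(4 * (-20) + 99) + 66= 85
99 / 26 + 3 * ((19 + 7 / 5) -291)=-105039 / 130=-807.99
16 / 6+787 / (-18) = -739 / 18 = -41.06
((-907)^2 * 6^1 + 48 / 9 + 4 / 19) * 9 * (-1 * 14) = -11816543508 / 19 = -621923342.53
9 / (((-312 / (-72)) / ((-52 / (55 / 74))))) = -7992 / 55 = -145.31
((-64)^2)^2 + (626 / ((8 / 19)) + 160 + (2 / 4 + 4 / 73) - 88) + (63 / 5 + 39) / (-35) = 857395342739 / 51100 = 16778773.83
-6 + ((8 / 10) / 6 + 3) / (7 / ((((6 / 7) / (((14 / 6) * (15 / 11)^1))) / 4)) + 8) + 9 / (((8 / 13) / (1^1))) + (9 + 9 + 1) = 2043003 / 73880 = 27.65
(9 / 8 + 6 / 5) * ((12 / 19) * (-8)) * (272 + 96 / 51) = -5196096 / 1615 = -3217.40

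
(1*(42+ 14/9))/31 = 392/279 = 1.41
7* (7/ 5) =49/ 5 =9.80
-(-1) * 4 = 4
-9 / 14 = -0.64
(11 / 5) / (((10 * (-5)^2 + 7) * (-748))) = -1 / 87380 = -0.00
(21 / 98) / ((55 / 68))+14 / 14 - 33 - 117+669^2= 172253722 / 385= 447412.26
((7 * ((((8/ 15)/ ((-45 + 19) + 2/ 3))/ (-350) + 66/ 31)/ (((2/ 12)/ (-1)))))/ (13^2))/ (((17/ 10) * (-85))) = 13167372/ 3595918625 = 0.00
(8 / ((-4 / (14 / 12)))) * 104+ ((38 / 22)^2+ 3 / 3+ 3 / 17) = -238.51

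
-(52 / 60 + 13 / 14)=-377 / 210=-1.80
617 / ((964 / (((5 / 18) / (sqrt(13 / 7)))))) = 3085 * sqrt(91) / 225576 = 0.13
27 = 27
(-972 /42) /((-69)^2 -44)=-162 /33019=-0.00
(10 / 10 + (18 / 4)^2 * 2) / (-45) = -83 / 90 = -0.92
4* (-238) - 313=-1265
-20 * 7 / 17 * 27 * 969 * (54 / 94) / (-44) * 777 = 1130033835 / 517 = 2185752.10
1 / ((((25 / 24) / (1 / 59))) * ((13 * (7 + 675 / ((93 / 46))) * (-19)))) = -744 / 3849822275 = -0.00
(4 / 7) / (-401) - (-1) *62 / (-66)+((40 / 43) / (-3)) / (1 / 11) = -17333287 / 3983133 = -4.35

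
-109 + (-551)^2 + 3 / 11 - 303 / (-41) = 136878348 / 451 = 303499.66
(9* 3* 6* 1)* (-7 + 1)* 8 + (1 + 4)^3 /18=-7769.06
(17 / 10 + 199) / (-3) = -669 / 10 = -66.90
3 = 3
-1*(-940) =940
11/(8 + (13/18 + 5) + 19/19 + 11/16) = 1584/2219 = 0.71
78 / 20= 39 / 10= 3.90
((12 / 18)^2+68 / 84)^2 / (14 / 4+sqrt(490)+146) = 0.01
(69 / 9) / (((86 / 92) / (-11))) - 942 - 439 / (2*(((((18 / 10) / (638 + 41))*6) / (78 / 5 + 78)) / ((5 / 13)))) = -21406857 / 43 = -497833.88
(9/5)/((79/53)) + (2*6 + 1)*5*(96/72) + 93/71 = 89.18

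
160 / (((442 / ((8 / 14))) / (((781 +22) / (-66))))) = -2.52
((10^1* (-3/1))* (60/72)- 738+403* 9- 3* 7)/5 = 2843/5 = 568.60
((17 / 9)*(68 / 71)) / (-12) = -289 / 1917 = -0.15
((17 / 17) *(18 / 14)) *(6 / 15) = 18 / 35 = 0.51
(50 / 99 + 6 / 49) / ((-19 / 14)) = -6088 / 13167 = -0.46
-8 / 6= -4 / 3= -1.33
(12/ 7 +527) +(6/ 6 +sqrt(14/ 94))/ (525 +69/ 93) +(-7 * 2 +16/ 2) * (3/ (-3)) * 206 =31 * sqrt(329)/ 766006 +201329411/ 114086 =1764.72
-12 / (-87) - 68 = -1968 / 29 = -67.86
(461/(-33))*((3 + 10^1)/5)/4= -5993/660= -9.08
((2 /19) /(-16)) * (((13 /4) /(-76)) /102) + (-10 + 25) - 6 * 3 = -14139635 /4713216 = -3.00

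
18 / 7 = 2.57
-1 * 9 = -9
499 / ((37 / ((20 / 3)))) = 9980 / 111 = 89.91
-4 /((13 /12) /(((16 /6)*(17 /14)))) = -1088 /91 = -11.96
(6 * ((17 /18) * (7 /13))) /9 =119 /351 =0.34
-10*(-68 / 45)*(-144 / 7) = -2176 / 7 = -310.86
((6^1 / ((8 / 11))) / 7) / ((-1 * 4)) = -33 / 112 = -0.29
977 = 977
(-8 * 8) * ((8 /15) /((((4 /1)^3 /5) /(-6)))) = 16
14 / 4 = 7 / 2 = 3.50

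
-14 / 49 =-2 / 7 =-0.29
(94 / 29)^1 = 3.24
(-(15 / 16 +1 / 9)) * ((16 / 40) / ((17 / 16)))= -302 / 765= -0.39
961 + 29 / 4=3873 / 4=968.25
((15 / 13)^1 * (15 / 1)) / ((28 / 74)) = 8325 / 182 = 45.74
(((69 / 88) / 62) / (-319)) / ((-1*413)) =69 / 718811632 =0.00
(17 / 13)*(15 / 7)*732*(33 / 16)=1539945 / 364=4230.62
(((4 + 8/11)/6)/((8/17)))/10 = 221/1320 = 0.17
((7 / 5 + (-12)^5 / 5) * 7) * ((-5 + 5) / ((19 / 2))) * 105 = 0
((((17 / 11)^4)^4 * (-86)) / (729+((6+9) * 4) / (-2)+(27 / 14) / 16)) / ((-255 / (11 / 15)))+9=1379835147691158458381177 / 147188158891874818549425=9.37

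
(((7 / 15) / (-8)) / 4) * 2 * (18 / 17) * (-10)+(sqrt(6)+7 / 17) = 49 / 68+sqrt(6) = 3.17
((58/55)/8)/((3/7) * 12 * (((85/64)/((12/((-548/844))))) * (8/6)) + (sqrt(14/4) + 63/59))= -8104671623468/338872374125065 + 7047141472672 * sqrt(14)/338872374125065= 0.05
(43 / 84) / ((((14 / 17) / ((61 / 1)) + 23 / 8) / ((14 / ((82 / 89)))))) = 7937198 / 2947449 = 2.69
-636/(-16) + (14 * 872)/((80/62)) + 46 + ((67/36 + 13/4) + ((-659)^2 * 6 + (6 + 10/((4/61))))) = 470771381/180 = 2615396.56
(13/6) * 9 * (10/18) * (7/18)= 4.21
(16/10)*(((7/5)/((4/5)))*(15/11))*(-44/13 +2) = -756/143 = -5.29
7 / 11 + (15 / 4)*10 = 839 / 22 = 38.14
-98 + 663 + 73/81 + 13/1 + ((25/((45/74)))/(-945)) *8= 578.55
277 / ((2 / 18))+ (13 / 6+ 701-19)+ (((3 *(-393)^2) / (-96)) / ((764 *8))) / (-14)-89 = 3088.22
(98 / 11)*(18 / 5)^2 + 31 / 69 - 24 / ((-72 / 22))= 779521 / 6325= 123.24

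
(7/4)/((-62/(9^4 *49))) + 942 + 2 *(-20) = -2026727/248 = -8172.29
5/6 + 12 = 77/6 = 12.83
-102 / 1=-102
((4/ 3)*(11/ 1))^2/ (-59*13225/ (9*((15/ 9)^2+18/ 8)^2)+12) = -15856324/ 251924553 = -0.06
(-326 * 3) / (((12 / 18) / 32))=-46944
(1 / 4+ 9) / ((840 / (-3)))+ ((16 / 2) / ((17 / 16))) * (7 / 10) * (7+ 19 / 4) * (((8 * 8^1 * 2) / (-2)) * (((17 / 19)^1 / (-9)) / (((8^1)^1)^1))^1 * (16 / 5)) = 150897773 / 957600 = 157.58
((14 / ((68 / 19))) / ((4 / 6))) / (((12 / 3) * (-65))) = -399 / 17680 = -0.02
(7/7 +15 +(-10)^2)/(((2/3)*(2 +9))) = 174/11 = 15.82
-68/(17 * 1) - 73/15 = -133/15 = -8.87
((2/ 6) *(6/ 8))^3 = 1/ 64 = 0.02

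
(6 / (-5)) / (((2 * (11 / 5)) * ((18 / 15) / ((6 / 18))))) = -5 / 66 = -0.08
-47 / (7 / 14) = -94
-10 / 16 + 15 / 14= 25 / 56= 0.45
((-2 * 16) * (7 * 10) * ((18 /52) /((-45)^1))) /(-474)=-112 /3081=-0.04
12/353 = 0.03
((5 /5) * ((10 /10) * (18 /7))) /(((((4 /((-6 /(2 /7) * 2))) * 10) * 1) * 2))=-27 /20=-1.35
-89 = -89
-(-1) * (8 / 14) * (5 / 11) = 20 / 77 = 0.26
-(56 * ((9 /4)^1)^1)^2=-15876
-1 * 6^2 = -36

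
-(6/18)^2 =-1/9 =-0.11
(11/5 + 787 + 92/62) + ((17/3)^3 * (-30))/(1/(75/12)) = -33327.37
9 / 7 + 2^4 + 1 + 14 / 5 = 738 / 35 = 21.09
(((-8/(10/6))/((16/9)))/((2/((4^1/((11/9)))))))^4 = 3486784401/9150625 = 381.04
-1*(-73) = 73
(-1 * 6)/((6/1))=-1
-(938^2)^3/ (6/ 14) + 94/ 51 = -81052047760145986402/ 51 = -1589255838434235027.49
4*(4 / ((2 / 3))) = 24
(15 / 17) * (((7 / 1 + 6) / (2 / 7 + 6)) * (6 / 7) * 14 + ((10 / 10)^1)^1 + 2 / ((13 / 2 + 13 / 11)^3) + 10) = 28529955030 / 902613283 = 31.61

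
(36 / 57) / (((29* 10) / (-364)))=-2184 / 2755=-0.79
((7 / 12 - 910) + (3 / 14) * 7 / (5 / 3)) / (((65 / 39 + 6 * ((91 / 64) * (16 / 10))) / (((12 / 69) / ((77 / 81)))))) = -17661564 / 1627549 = -10.85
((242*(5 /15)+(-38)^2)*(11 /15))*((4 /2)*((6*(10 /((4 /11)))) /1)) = 1106908 /3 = 368969.33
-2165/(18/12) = -4330/3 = -1443.33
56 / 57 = 0.98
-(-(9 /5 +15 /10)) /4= 33 /40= 0.82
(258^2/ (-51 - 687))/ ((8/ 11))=-20339/ 164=-124.02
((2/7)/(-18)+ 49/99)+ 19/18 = 709/462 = 1.53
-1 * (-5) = 5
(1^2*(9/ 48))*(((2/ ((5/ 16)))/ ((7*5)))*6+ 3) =2151/ 2800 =0.77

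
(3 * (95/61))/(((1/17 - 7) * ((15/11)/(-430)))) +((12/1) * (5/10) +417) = 2286272/3599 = 635.25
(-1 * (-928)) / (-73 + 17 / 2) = -1856 / 129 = -14.39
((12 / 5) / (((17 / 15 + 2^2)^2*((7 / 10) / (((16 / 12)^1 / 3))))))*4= 9600 / 41503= 0.23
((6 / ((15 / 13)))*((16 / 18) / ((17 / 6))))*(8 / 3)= 3328 / 765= 4.35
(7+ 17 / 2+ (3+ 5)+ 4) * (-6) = -165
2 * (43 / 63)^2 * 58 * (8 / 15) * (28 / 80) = 428968 / 42525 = 10.09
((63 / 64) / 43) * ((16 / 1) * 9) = 567 / 172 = 3.30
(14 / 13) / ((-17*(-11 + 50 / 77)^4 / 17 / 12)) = -5905710888 / 5245376157853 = -0.00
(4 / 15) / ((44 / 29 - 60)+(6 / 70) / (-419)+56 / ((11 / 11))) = -340228 / 3167901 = -0.11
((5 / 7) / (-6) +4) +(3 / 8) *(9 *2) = 893 / 84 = 10.63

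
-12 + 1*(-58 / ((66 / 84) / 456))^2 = 137101352532 / 121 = 1133069029.19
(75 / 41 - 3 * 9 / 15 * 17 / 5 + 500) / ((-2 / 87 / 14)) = -309434118 / 1025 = -301886.94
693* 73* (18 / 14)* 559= 36359037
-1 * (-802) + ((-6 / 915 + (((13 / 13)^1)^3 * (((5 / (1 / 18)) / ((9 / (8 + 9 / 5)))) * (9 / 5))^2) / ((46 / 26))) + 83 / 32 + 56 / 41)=846453246049 / 46018400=18393.80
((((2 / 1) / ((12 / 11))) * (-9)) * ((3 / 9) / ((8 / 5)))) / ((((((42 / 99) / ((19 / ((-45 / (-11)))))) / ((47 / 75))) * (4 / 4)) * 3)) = -1188583 / 151200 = -7.86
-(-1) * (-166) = -166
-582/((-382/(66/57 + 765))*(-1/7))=-29652609/3629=-8171.01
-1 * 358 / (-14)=179 / 7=25.57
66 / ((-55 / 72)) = -432 / 5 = -86.40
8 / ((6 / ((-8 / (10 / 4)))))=-4.27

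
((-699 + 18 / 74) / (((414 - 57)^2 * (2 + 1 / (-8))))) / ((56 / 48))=-137888 / 55015485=-0.00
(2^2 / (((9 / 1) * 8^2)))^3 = 1 / 2985984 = 0.00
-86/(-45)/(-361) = -86/16245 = -0.01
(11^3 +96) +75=1502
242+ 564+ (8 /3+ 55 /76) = 184541 /228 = 809.39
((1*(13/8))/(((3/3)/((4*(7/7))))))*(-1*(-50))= 325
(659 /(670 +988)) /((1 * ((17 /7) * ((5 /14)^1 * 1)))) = 32291 /70465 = 0.46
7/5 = 1.40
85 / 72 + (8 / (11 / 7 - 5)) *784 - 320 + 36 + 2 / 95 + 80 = -13899781 / 6840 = -2032.13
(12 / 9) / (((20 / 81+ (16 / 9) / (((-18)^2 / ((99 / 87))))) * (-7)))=-2349 / 3122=-0.75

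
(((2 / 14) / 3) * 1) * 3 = 0.14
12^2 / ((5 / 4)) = 576 / 5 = 115.20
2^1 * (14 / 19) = 28 / 19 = 1.47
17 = 17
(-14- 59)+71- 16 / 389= -794 / 389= -2.04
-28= -28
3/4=0.75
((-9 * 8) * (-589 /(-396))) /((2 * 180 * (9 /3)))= -589 /5940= -0.10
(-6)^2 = 36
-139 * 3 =-417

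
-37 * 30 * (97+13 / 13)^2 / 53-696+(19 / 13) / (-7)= -973457855 / 4823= -201836.59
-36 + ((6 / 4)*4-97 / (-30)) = -803 / 30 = -26.77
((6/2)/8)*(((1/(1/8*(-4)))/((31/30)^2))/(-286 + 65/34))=22950/9282299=0.00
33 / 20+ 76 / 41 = 2873 / 820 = 3.50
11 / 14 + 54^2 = 40835 / 14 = 2916.79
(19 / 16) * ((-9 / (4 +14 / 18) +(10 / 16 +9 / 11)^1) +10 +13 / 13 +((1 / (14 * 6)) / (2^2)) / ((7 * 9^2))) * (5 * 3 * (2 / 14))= 90395964745 / 3364187904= 26.87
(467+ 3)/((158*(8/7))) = 1645/632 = 2.60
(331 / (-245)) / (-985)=331 / 241325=0.00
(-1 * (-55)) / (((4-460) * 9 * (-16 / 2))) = 55 / 32832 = 0.00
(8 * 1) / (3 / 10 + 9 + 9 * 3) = 80 / 363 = 0.22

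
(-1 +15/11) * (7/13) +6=6.20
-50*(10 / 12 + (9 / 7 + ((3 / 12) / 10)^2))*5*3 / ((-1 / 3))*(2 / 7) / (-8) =-1068315 / 6272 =-170.33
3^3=27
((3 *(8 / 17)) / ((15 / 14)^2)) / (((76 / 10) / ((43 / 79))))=33712 / 382755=0.09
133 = 133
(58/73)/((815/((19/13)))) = 1102/773435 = 0.00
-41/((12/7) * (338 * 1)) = -287/4056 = -0.07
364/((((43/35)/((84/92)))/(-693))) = -185405220/989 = -187467.36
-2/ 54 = -1/ 27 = -0.04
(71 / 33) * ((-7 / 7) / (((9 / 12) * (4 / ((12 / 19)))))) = -284 / 627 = -0.45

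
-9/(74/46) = -207/37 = -5.59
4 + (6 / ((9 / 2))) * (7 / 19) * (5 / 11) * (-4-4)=1388 / 627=2.21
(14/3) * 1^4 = 14/3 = 4.67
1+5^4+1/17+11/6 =64045/102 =627.89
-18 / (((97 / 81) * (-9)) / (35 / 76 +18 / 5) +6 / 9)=124983 / 13801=9.06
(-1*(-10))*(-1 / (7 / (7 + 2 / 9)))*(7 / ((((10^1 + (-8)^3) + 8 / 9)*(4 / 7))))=455 / 1804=0.25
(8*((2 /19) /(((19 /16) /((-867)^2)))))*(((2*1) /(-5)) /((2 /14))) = -2694053376 /1805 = -1492550.35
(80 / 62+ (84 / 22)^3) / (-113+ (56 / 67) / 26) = -2046822128 / 4059876095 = -0.50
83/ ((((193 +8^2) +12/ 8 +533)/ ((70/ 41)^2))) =813400/ 2661023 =0.31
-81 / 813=-27 / 271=-0.10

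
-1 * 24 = -24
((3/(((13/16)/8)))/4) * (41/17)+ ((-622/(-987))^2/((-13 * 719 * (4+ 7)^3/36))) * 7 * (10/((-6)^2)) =524201484439288/29433064684023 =17.81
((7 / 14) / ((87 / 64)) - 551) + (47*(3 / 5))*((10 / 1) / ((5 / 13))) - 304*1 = -52823 / 435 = -121.43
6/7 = 0.86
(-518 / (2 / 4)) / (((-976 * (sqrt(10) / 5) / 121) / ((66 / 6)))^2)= -2294171495 / 476288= -4816.77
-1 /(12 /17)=-17 /12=-1.42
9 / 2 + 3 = 15 / 2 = 7.50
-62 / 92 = -31 / 46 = -0.67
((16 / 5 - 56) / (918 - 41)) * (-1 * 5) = 264 / 877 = 0.30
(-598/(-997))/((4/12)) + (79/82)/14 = 2138275/1144556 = 1.87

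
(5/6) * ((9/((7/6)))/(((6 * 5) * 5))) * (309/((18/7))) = 103/20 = 5.15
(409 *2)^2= 669124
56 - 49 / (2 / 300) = -7294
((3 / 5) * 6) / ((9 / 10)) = 4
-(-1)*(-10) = -10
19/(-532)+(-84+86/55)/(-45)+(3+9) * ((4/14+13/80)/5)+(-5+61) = 145708/2475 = 58.87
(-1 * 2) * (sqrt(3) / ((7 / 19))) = -38 * sqrt(3) / 7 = -9.40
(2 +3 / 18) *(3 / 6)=13 / 12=1.08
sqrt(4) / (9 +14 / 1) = 2 / 23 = 0.09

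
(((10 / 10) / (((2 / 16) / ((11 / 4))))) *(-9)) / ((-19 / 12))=2376 / 19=125.05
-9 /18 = -1 /2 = -0.50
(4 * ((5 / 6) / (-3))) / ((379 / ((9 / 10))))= -1 / 379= -0.00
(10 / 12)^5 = 3125 / 7776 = 0.40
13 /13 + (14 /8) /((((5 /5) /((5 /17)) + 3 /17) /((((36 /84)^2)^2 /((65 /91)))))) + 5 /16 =79581 /59584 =1.34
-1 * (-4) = 4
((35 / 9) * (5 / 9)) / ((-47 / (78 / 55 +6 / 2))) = -105 / 517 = -0.20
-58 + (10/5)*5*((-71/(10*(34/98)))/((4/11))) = -42213/68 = -620.78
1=1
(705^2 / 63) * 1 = 55225 / 7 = 7889.29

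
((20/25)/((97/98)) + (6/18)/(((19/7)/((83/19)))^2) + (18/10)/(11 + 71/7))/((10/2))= 49301412881/140316620700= 0.35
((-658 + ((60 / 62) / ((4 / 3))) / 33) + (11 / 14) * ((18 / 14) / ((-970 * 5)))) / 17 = -106643332409 / 2755314100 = -38.70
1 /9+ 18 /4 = 83 /18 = 4.61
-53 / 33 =-1.61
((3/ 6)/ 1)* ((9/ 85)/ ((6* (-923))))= -3/ 313820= -0.00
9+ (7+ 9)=25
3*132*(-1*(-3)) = 1188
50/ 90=5/ 9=0.56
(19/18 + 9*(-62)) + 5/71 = -711685/1278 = -556.87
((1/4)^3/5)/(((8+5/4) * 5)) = 0.00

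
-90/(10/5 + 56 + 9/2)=-1.44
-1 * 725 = -725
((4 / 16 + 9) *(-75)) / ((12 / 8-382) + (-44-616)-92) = 185 / 302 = 0.61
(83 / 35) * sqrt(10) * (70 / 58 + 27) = 67894 * sqrt(10) / 1015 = 211.53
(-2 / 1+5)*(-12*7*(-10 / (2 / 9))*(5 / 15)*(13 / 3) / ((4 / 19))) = 77805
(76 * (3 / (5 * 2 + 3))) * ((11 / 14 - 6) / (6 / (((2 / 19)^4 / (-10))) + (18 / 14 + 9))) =0.00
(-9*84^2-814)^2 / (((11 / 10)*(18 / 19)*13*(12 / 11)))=279912027.62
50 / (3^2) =50 / 9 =5.56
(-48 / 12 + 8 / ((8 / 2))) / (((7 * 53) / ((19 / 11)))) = -38 / 4081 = -0.01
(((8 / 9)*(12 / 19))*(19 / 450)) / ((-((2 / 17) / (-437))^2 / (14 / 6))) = -1545321148 / 2025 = -763121.55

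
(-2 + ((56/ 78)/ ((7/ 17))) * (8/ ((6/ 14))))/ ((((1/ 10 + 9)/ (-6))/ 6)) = -142960/ 1183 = -120.85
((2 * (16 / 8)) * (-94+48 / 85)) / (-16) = 3971 / 170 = 23.36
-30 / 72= -0.42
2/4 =0.50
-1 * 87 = -87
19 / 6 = 3.17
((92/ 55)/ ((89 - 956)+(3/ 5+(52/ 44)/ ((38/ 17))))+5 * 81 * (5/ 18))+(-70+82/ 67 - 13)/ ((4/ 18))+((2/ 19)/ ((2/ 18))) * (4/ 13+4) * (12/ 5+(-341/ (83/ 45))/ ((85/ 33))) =-113802053702831018/ 211284871148845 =-538.62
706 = 706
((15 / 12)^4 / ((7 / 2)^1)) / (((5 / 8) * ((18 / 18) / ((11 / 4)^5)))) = 20131375 / 114688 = 175.53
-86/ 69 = -1.25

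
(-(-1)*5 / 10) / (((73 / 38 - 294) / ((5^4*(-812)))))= 868.77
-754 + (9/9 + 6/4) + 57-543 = -2475/2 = -1237.50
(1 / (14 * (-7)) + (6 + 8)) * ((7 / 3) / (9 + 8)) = 457 / 238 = 1.92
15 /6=5 /2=2.50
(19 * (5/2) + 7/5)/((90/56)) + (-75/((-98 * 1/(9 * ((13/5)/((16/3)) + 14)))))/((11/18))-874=-440009357/646800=-680.29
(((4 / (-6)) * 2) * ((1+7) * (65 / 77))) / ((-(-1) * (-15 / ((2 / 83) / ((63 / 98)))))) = 1664 / 73953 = 0.02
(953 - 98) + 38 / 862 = 368524 / 431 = 855.04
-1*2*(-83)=166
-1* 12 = -12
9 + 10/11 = 109/11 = 9.91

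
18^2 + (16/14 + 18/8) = 9167/28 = 327.39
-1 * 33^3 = -35937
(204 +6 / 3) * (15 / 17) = 3090 / 17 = 181.76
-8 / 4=-2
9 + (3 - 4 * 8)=-20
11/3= 3.67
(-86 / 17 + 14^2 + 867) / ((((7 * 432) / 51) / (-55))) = -329725 / 336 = -981.32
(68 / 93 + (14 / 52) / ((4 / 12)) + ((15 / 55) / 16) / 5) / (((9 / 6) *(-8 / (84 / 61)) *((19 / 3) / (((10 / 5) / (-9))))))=11486069 / 1849624920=0.01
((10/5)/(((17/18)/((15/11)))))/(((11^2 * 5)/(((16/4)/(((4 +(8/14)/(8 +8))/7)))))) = 84672/2556851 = 0.03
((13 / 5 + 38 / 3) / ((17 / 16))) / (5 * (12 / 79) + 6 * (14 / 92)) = 6657488 / 774945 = 8.59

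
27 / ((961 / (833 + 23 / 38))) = 855279 / 36518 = 23.42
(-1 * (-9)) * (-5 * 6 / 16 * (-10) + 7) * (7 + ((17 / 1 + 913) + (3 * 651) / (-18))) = 192004.88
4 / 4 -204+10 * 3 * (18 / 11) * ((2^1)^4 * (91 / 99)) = 62797 / 121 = 518.98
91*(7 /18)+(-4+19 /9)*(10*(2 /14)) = 1373 /42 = 32.69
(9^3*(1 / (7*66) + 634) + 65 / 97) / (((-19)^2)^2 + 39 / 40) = 138083360980 / 38934993251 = 3.55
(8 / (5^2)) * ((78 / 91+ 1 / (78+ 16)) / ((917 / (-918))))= -0.28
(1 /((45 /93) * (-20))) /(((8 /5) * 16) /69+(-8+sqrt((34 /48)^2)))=1426 /95505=0.01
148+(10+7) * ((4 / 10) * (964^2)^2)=29362095891684 / 5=5872419178336.80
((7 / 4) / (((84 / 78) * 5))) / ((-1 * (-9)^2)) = -0.00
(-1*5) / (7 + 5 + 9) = -5 / 21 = -0.24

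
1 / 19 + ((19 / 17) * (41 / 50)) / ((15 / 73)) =1093223 / 242250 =4.51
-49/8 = -6.12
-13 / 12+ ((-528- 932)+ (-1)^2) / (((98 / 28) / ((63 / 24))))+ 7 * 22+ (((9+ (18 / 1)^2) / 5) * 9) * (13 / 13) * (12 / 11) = -47428 / 165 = -287.44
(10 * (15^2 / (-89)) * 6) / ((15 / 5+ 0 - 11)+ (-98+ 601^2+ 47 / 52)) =-702000 / 1671151843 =-0.00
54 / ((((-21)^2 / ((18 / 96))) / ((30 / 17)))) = 135 / 3332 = 0.04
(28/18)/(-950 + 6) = -7/4248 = -0.00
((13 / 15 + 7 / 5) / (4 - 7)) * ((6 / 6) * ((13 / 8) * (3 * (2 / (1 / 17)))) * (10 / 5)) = -3757 / 15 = -250.47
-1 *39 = -39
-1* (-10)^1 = 10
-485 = -485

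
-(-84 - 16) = 100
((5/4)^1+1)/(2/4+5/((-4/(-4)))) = 9/22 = 0.41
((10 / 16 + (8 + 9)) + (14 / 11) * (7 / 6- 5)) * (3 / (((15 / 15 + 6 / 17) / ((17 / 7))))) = 972485 / 14168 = 68.64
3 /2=1.50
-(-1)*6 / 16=3 / 8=0.38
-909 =-909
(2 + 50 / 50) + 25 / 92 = 301 / 92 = 3.27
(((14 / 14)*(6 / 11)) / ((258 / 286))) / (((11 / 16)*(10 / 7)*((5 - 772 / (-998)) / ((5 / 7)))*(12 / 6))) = 51896 / 1362713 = 0.04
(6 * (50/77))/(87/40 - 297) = -4000/302687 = -0.01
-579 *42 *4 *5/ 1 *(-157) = 76358520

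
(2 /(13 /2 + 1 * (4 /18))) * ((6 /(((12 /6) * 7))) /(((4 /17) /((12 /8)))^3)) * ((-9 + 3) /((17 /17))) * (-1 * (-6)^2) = 96702579 /13552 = 7135.67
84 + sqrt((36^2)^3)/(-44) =-10740/11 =-976.36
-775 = -775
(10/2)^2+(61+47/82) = 7099/82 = 86.57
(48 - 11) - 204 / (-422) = 7909 / 211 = 37.48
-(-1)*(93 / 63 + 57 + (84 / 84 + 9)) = 1438 / 21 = 68.48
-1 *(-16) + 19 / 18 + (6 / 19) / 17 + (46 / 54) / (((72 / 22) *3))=16163297 / 941868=17.16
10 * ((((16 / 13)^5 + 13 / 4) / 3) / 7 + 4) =668877805 / 15594306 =42.89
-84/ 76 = -21/ 19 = -1.11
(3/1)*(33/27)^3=1331/243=5.48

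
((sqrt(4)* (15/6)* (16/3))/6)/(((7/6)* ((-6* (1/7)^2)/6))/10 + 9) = 5600/11337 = 0.49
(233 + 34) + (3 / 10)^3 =267027 / 1000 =267.03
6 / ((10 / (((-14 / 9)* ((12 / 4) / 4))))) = -7 / 10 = -0.70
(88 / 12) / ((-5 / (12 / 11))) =-8 / 5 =-1.60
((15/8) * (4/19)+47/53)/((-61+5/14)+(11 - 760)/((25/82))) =-0.00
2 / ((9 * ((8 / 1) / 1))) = 1 / 36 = 0.03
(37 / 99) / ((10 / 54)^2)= 2997 / 275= 10.90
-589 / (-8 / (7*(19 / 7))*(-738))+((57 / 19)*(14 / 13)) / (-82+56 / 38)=-12627799 / 6523920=-1.94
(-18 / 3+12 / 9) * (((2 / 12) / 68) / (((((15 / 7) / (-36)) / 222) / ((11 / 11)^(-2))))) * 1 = 3626 / 85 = 42.66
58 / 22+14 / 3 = 241 / 33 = 7.30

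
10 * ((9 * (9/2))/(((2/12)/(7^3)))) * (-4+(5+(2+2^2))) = 5834430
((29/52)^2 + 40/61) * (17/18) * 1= 2710837/2968992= 0.91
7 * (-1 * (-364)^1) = 2548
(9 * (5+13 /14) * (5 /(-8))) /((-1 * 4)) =3735 /448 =8.34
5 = 5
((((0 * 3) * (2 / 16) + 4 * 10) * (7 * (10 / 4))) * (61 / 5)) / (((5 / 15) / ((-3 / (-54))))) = 4270 / 3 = 1423.33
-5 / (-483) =5 / 483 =0.01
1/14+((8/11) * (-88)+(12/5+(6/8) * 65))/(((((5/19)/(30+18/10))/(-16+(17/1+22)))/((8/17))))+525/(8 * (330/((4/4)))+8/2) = -660988942471/39329500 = -16806.44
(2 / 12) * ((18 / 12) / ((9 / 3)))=1 / 12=0.08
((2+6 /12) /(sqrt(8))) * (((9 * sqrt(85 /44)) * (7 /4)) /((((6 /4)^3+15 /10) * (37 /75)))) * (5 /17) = 2.37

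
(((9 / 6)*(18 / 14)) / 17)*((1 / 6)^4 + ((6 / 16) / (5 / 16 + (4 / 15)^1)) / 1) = 116779 / 1587936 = 0.07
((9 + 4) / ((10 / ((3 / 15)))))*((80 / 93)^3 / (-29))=-133120 / 23326353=-0.01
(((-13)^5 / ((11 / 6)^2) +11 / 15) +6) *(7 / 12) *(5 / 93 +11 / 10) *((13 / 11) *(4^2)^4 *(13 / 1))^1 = -74853986929.47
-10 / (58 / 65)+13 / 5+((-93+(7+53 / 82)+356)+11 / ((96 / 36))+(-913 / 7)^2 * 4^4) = 10149622940109 / 2330440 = 4355238.90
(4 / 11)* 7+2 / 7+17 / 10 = 3489 / 770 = 4.53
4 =4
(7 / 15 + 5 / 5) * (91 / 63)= 286 / 135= 2.12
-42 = -42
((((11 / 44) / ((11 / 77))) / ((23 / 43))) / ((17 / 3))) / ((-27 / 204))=-301 / 69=-4.36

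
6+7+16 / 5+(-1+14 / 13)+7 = 1513 / 65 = 23.28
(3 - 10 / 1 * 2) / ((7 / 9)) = -153 / 7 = -21.86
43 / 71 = 0.61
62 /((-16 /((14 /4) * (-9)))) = 1953 /16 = 122.06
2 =2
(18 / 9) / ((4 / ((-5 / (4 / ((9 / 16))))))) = -45 / 128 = -0.35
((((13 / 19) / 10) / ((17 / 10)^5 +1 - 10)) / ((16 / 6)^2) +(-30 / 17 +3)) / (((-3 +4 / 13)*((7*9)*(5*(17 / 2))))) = -276978299 / 1613910052650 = -0.00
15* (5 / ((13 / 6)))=450 / 13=34.62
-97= -97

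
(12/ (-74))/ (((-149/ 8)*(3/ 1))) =16/ 5513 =0.00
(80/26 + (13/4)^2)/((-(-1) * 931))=2837/193648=0.01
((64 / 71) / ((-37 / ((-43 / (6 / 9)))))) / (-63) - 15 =-828881 / 55167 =-15.02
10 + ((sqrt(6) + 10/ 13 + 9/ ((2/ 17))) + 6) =sqrt(6) + 2425/ 26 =95.72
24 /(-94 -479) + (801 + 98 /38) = 2916036 /3629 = 803.54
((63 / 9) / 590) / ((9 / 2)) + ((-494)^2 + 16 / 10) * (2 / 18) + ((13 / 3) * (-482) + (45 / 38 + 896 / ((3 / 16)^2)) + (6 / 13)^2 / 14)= 6028996425931 / 119352870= 50514.05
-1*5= -5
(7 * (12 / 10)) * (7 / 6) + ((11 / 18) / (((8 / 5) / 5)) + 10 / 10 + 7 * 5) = 34351 / 720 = 47.71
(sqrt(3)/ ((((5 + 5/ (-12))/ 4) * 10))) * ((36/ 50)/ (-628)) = -108 * sqrt(3)/ 1079375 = -0.00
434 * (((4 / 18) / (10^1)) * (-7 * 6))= -6076 / 15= -405.07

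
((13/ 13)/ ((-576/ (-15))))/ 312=0.00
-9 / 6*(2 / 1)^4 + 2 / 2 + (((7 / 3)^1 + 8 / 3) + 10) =-8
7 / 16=0.44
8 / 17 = 0.47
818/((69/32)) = 26176/69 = 379.36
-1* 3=-3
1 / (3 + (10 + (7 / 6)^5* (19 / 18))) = 139968 / 2138917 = 0.07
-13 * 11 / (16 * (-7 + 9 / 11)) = 1573 / 1088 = 1.45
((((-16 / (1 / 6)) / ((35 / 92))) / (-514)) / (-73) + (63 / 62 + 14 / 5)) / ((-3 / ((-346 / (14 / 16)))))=214639091816 / 427469385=502.12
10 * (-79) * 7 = -5530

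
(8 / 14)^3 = 64 / 343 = 0.19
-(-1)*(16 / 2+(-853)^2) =727617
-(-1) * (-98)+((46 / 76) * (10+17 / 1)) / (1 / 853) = 13841.82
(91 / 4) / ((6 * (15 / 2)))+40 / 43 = 11113 / 7740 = 1.44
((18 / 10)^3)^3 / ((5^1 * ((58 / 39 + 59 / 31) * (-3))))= -156130457067 / 40029296875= -3.90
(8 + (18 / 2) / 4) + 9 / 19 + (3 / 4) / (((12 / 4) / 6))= 929 / 76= 12.22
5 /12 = 0.42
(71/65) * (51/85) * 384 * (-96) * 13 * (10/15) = -5234688/25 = -209387.52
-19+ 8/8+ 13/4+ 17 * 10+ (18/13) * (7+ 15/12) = 8667/52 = 166.67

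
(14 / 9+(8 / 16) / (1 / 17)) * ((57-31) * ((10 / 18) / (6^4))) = 11765 / 104976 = 0.11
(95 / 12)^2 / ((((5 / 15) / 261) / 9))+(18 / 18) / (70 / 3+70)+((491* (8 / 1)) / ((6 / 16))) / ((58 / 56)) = 22010449717 / 48720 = 451774.42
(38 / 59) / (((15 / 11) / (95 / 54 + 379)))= 4297249 / 23895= 179.84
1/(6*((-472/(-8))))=0.00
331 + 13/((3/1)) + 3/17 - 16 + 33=17978/51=352.51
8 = 8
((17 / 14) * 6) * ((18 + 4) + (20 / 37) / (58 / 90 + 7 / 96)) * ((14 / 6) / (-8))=-7392127 / 152884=-48.35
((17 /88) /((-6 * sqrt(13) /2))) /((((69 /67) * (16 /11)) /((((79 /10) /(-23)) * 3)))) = 89981 * sqrt(13) /26407680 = 0.01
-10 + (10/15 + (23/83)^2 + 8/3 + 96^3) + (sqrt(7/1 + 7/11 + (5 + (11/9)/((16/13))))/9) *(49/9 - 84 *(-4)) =884869.47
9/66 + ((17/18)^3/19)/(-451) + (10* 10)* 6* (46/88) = 15680601379/49974408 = 313.77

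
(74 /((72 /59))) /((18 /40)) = 134.75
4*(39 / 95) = 1.64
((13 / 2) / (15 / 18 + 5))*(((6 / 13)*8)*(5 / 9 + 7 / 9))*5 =192 / 7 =27.43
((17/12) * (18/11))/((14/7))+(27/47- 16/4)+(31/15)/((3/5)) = 1.18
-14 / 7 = -2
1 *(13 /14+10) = 153 /14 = 10.93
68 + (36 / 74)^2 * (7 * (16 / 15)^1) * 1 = 477556 / 6845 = 69.77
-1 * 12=-12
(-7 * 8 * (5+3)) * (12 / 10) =-2688 / 5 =-537.60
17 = 17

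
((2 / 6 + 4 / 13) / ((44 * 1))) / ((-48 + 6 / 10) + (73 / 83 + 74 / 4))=-10375 / 19954506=-0.00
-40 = -40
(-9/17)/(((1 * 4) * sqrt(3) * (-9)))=sqrt(3)/204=0.01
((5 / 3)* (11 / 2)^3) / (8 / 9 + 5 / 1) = 19965 / 424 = 47.09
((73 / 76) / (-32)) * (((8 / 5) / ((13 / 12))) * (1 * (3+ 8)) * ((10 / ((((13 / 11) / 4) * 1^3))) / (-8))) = 26499 / 12844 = 2.06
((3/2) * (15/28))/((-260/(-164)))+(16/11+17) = 151843/8008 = 18.96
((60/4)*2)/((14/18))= 270/7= 38.57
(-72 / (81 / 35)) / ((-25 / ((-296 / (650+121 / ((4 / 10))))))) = -33152 / 85725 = -0.39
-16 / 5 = -3.20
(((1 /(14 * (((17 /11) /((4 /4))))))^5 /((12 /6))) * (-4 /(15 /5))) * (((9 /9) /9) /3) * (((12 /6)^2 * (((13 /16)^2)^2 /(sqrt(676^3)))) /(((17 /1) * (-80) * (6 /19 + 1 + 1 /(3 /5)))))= 0.00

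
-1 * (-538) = 538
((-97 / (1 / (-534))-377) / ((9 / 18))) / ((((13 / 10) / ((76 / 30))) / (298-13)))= 742519240 / 13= 57116864.62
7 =7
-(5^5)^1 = -3125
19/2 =9.50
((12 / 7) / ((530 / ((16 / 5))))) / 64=3 / 18550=0.00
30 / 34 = 15 / 17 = 0.88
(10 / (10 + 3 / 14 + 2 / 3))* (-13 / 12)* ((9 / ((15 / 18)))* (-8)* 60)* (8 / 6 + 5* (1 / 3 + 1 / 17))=132088320 / 7769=17001.97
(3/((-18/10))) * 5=-25/3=-8.33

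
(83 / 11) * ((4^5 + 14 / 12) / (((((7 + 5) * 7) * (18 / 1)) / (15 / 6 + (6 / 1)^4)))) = 189407743 / 28512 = 6643.09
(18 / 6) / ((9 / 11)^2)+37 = 1120 / 27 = 41.48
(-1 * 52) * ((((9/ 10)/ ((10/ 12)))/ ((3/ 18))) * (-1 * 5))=8424/ 5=1684.80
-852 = -852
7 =7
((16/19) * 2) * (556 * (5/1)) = 88960/19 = 4682.11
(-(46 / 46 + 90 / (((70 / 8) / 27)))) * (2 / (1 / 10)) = -39020 / 7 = -5574.29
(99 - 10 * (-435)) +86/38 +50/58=2453121/551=4452.13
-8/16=-0.50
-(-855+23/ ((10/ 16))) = 4091/ 5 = 818.20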